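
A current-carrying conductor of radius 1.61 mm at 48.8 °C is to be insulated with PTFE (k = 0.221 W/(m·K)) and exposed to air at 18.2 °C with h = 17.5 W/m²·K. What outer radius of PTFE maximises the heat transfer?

r_cr = 1.26 cm

For a cylinder, r_cr = k_ins/h = 0.221/17.5 = 0.0126 m = 1.26 cm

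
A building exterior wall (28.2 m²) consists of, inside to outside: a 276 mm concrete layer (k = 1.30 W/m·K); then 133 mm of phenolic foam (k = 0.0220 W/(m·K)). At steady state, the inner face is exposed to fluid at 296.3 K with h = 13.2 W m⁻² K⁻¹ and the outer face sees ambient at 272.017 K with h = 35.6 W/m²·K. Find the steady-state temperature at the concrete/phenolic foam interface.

T = 295.2 K

Series thermal resistances, inner to outer:
  R_conv,in = 1/(hA) = 1/(13.2·28.2) = 0.002686 K/W
  R_concrete = L/(kA) = 0.276/(1.30·28.2) = 0.007529 K/W
  R_phenolic foam = L/(kA) = 0.133/(0.0220·28.2) = 0.2144 K/W
  R_conv,out = 1/(hA) = 1/(35.6·28.2) = 9.961×10^-4 K/W
ΣR = 0.002686 + 0.007529 + 0.2144 + 9.961×10^-4 = 0.2256 K/W
Q = ΔT/ΣR = (296.3 K − 272.017 K)/0.2256 = 107.6 W
From the inner boundary to the concrete/phenolic foam interface, ΣR_partial = 0.01022 K/W.
T_interface = T_in − Q·ΣR_partial = 296.3 K − (107.6)(0.01022) = 295.2 K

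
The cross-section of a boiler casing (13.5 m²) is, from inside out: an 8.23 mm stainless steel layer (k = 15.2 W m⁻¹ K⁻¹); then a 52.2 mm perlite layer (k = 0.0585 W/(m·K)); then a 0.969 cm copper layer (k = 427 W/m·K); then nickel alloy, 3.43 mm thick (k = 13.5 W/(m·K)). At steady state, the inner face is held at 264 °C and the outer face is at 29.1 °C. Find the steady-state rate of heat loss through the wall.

Q = 3550 W

Treat each layer as a resistance in series:
  R_stainless steel = L/(kA) = 0.00823/(15.2·13.5) = 4.011×10^-5 K/W
  R_perlite = L/(kA) = 0.0522/(0.0585·13.5) = 0.06610 K/W
  R_copper = L/(kA) = 0.00969/(427·13.5) = 1.681×10^-6 K/W
  R_nickel alloy = L/(kA) = 0.00343/(13.5·13.5) = 1.882×10^-5 K/W
ΣR = 4.011×10^-5 + 0.06610 + 1.681×10^-6 + 1.882×10^-5 = 0.06616 K/W
Q = ΔT/ΣR = (264 °C − 29.1 °C)/0.06616 = 3550 W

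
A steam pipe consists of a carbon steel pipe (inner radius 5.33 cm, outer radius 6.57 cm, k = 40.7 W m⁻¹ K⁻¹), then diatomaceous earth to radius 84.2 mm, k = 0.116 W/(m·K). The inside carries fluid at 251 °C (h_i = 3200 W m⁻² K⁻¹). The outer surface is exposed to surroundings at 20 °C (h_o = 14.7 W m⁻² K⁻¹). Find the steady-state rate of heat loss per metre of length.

Resistance network (inner→outer):
  R'_conv,in = 1/(2πr h) = 1/(2π·0.0533·3200) = 9.331×10^-4 m·K/W
  R'_carbon steel = ln(0.0657/0.0533)/(2πk) = 0.2092/(2π·40.7) = 8.179×10^-4 m·K/W
  R'_diatomaceous earth = ln(0.0842/0.0657)/(2πk) = 0.2481/(2π·0.116) = 0.3404 m·K/W
  R'_conv,out = 1/(2πr h) = 1/(2π·0.0842·14.7) = 0.1286 m·K/W
ΣR = 9.331×10^-4 + 8.179×10^-4 + 0.3404 + 0.1286 = 0.4708 m·K/W
Q' = ΔT/ΣR = (251 °C − 20 °C)/0.4708 = 491 W/m

Q' = 491 W/m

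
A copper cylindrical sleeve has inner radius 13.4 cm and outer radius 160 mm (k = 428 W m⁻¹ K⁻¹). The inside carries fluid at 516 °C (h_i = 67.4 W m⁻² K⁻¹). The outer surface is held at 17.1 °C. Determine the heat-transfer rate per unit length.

Q' = 28.2 kW/m

Resistance network (inner→outer):
  R'_conv,in = 1/(2πr h) = 1/(2π·0.134·67.4) = 0.01762 m·K/W
  R'_copper = ln(0.160/0.134)/(2πk) = 0.1773/(2π·428) = 6.594×10^-5 m·K/W
ΣR = 0.01762 + 6.594×10^-5 = 0.01769 m·K/W
Q' = ΔT/ΣR = (516 °C − 17.1 °C)/0.01769 = 28200 W/m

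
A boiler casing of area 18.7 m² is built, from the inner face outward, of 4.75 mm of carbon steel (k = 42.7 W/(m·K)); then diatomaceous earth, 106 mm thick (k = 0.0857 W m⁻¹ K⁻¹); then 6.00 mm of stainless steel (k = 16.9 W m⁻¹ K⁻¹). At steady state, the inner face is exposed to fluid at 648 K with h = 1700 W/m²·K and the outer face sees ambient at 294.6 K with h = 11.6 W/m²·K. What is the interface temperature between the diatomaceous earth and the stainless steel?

Treat each layer as a resistance in series:
  R_conv,in = 1/(hA) = 1/(1700·18.7) = 3.146×10^-5 K/W
  R_carbon steel = L/(kA) = 0.00475/(42.7·18.7) = 5.949×10^-6 K/W
  R_diatomaceous earth = L/(kA) = 0.106/(0.0857·18.7) = 0.06614 K/W
  R_stainless steel = L/(kA) = 0.00600/(16.9·18.7) = 1.899×10^-5 K/W
  R_conv,out = 1/(hA) = 1/(11.6·18.7) = 0.004610 K/W
ΣR = 3.146×10^-5 + 5.949×10^-6 + 0.06614 + 1.899×10^-5 + 0.004610 = 0.07081 K/W
Q = ΔT/ΣR = (648 K − 294.6 K)/0.07081 = 4991 W
From the inner boundary to the diatomaceous earth/stainless steel interface, ΣR_partial = 0.06618 K/W.
T_interface = T_in − Q·ΣR_partial = 648 K − (4991)(0.06618) = 317.7 K

T = 317.7 K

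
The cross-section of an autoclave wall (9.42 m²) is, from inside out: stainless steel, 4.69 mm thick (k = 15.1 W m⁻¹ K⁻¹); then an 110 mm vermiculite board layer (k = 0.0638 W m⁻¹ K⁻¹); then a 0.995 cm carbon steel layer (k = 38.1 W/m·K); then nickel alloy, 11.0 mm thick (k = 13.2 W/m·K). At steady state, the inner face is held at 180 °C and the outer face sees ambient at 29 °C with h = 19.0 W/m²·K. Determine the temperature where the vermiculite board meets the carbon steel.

Treat each layer as a resistance in series:
  R_stainless steel = L/(kA) = 0.00469/(15.1·9.42) = 3.297×10^-5 K/W
  R_vermiculite board = L/(kA) = 0.110/(0.0638·9.42) = 0.1830 K/W
  R_carbon steel = L/(kA) = 0.00995/(38.1·9.42) = 2.772×10^-5 K/W
  R_nickel alloy = L/(kA) = 0.0110/(13.2·9.42) = 8.846×10^-5 K/W
  R_conv,out = 1/(hA) = 1/(19.0·9.42) = 0.005587 K/W
ΣR = 3.297×10^-5 + 0.1830 + 2.772×10^-5 + 8.846×10^-5 + 0.005587 = 0.1887 K/W
Q = ΔT/ΣR = (180 °C − 29 °C)/0.1887 = 800.2 W
From the inner boundary to the vermiculite board/carbon steel interface, ΣR_partial = 0.1830 K/W.
T_interface = T_in − Q·ΣR_partial = 180 °C − (800.2)(0.1830) = 33.6 °C

T = 33.6 °C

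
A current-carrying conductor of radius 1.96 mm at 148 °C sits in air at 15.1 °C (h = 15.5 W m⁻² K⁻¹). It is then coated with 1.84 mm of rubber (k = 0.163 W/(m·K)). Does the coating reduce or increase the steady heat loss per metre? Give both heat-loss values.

increases: 25.4 → 39.7 W/m

Critical radius for a cylinder: r_cr = k/h = 0.0105 m = 1.05 cm.
Outer radius after coating: r₂ = 0.00196 + 0.00184 = 0.00380 m.
Since r₁ < r_cr and r₂ ≤ r_cr, the coating moves toward the maximum at r_cr — heat loss rises.
Bare: R = 1/(2πr₁h) = 5.239 m·K/W; Q = 132.9/5.239 = 25.4 W/m.
Coated: R = R_cond + R_conv = 3.349 m·K/W; Q = 132.9/3.349 = 39.7 W/m.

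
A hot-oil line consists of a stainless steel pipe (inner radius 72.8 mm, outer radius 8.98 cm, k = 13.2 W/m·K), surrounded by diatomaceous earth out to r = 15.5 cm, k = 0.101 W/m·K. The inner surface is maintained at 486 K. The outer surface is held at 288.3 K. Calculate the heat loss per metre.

Q' = 229 W/m

Treat each layer as a resistance in series:
  R'_stainless steel = ln(0.0898/0.0728)/(2πk) = 0.2099/(2π·13.2) = 0.002530 m·K/W
  R'_diatomaceous earth = ln(0.155/0.0898)/(2πk) = 0.5458/(2π·0.101) = 0.8601 m·K/W
ΣR = 0.002530 + 0.8601 = 0.8626 m·K/W
Q' = ΔT/ΣR = (486 K − 288.3 K)/0.8626 = 229 W/m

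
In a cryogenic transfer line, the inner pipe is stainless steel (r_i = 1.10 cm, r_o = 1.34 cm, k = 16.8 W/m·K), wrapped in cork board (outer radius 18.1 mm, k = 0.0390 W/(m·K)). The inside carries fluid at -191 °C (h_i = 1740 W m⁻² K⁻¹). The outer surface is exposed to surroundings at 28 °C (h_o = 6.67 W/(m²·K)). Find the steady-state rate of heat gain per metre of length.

Treat each layer as a resistance in series:
  R'_conv,in = 1/(2πr h) = 1/(2π·0.0110·1740) = 0.008315 m·K/W
  R'_stainless steel = ln(0.0134/0.0110)/(2πk) = 0.1974/(2π·16.8) = 0.001870 m·K/W
  R'_cork board = ln(0.0181/0.0134)/(2πk) = 0.3007/(2π·0.0390) = 1.227 m·K/W
  R'_conv,out = 1/(2πr h) = 1/(2π·0.0181·6.67) = 1.318 m·K/W
ΣR = 0.008315 + 0.001870 + 1.227 + 1.318 = 2.555 m·K/W
Q' = ΔT/ΣR = (-191 °C − 28 °C)/2.555 = -85.7 W/m
(Negative Q' ⇒ heat flows inward; heat gain = 85.7 W/m.)

Q' = 85.7 W/m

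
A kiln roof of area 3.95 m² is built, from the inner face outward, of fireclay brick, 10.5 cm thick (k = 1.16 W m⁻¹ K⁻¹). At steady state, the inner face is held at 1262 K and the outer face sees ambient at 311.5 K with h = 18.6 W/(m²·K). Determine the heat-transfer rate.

Series thermal resistances, inner to outer:
  R_fireclay brick = L/(kA) = 0.105/(1.16·3.95) = 0.02292 K/W
  R_conv,out = 1/(hA) = 1/(18.6·3.95) = 0.01361 K/W
ΣR = 0.02292 + 0.01361 = 0.03653 K/W
Q = ΔT/ΣR = (1262 K − 311.5 K)/0.03653 = 26000 W

Q = 26000 W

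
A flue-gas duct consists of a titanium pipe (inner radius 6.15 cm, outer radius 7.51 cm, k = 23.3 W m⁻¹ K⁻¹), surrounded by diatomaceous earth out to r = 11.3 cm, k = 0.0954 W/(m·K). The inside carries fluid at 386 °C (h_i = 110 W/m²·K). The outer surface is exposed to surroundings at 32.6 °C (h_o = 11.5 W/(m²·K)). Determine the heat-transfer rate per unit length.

Series thermal resistances, inner to outer:
  R'_conv,in = 1/(2πr h) = 1/(2π·0.0615·110) = 0.02353 m·K/W
  R'_titanium = ln(0.0751/0.0615)/(2πk) = 0.1998/(2π·23.3) = 0.001365 m·K/W
  R'_diatomaceous earth = ln(0.113/0.0751)/(2πk) = 0.4086/(2π·0.0954) = 0.6816 m·K/W
  R'_conv,out = 1/(2πr h) = 1/(2π·0.113·11.5) = 0.1225 m·K/W
ΣR = 0.02353 + 0.001365 + 0.6816 + 0.1225 = 0.8290 m·K/W
Q' = ΔT/ΣR = (386 °C − 32.6 °C)/0.8290 = 426 W/m

Q' = 426 W/m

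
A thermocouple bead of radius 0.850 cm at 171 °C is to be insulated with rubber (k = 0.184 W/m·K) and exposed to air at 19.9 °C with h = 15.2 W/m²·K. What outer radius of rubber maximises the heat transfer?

r_cr = 2.42 cm

For a sphere, r_cr = 2k_ins/h = 2·0.184/15.2 = 0.0242 m = 2.42 cm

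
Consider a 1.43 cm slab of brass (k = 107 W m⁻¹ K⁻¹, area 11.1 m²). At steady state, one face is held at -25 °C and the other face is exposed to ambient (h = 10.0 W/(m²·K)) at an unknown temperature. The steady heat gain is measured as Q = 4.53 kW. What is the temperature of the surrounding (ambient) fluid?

Series resistances:
  R_brass = L/(kA) = 0.0143/(107·11.1) = 1.204×10^-5 K/W
  R_conv,out = 1/(hA) = 1/(10.0·11.1) = 0.009009 K/W
ΣR = 0.009021 K/W
ΔT = Q·ΣR = 4530 × 0.009021 = 40.87 K
Heat flows inward, so T_out = T_in + ΔT = -25 + 40.87 = 15.9 °C

T_out = 15.9 °C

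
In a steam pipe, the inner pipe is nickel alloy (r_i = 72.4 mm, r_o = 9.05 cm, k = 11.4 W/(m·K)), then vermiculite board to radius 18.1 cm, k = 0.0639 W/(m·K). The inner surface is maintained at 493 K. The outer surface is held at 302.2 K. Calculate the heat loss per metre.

Series thermal resistances, inner to outer:
  R'_nickel alloy = ln(0.0905/0.0724)/(2πk) = 0.2231/(2π·11.4) = 0.003115 m·K/W
  R'_vermiculite board = ln(0.181/0.0905)/(2πk) = 0.6931/(2π·0.0639) = 1.726 m·K/W
ΣR = 0.003115 + 1.726 = 1.729 m·K/W
Q' = ΔT/ΣR = (493 K − 302.2 K)/1.729 = 110 W/m

Q' = 110 W/m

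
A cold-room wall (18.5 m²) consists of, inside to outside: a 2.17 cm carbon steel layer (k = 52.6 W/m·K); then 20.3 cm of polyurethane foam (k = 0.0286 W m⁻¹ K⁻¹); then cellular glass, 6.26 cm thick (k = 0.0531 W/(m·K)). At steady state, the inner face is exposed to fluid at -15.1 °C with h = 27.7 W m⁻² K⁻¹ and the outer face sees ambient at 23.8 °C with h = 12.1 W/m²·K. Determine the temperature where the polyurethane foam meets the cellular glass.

Treat each layer as a resistance in series:
  R_conv,in = 1/(hA) = 1/(27.7·18.5) = 0.001951 K/W
  R_carbon steel = L/(kA) = 0.0217/(52.6·18.5) = 2.230×10^-5 K/W
  R_polyurethane foam = L/(kA) = 0.203/(0.0286·18.5) = 0.3837 K/W
  R_cellular glass = L/(kA) = 0.0626/(0.0531·18.5) = 0.06372 K/W
  R_conv,out = 1/(hA) = 1/(12.1·18.5) = 0.004467 K/W
ΣR = 0.001951 + 2.230×10^-5 + 0.3837 + 0.06372 + 0.004467 = 0.4539 K/W
Q = ΔT/ΣR = (-15.1 °C − 23.8 °C)/0.4539 = -85.70 W
From the inner boundary to the polyurethane foam/cellular glass interface, ΣR_partial = 0.3857 K/W.
T_interface = T_in − Q·ΣR_partial = -15.1 °C − (-85.70)(0.3857) = 18.0 °C

T = 18.0 °C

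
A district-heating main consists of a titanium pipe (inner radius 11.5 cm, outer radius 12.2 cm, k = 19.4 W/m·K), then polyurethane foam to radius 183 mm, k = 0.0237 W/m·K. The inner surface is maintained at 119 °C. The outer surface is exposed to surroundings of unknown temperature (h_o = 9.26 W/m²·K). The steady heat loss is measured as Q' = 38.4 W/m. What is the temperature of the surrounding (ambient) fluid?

Sum the resistances:
  R'_titanium = ln(0.122/0.115)/(2πk) = 0.05909/(2π·19.4) = 4.848×10^-4 m·K/W
  R'_polyurethane foam = ln(0.183/0.122)/(2πk) = 0.4055/(2π·0.0237) = 2.723 m·K/W
  R'_conv,out = 1/(2πr h) = 1/(2π·0.183·9.26) = 0.09392 m·K/W
ΣR = 2.817 m·K/W
ΔT = Q'·ΣR = 38.4 × 2.817 = 108.2 K
Heat flows outward, so T_out = T_in − ΔT = 119 − 108.2 = 10.8 °C

T_out = 10.8 °C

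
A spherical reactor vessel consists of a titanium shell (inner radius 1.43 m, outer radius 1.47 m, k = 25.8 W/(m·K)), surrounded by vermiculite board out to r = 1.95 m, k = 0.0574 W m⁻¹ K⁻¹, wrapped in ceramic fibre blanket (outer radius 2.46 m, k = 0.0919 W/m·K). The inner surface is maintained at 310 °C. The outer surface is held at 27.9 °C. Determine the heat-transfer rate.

Treat each layer as a resistance in series:
  R_titanium = (1/1.43 − 1/1.47)/(4πk) = 0.01903/(4π·25.8) = 5.869×10^-5 K/W
  R_vermiculite board = (1/1.47 − 1/1.95)/(4πk) = 0.1675/(4π·0.0574) = 0.2321 K/W
  R_ceramic fibre blanket = (1/1.95 − 1/2.46)/(4πk) = 0.1063/(4π·0.0919) = 0.09206 K/W
ΣR = 5.869×10^-5 + 0.2321 + 0.09206 = 0.3242 K/W
Q = ΔT/ΣR = (310 °C − 27.9 °C)/0.3242 = 870 W

Q = 870 W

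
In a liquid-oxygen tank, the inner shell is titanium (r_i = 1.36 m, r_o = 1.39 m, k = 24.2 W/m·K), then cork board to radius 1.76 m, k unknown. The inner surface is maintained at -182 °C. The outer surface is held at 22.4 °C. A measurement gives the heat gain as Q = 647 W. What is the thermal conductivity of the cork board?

ΣR = ΔT/Q = |-182 − 22.4|/647 = 0.3159 K/W
Known resistances:
  R_titanium = (1/1.36 − 1/1.39)/(4πk) = 0.01587/(4π·24.2) = 5.218×10^-5 K/W
R_cork board = ΣR − ΣR_known = 0.3159 − 5.218×10^-5 = 0.3158 K/W
(1/r₁−1/r₂)/(4πk) = 0.3158 ⇒ k = 0.1512/(4π·0.3158) = 0.0381 W/m·K

k = 0.0381 W/m·K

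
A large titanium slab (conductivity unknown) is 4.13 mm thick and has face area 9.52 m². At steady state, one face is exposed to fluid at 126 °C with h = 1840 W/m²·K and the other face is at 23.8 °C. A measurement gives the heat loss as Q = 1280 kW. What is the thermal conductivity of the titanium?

k = 19.1 W/m·K

ΣR = ΔT/Q = |126 − 23.8|/1.28×10^6 = 7.984×10^-5 K/W
Known resistances:
  R_conv,in = 1/(hA) = 1/(1840·9.52) = 5.709×10^-5 K/W
R_titanium = ΣR − ΣR_known = 7.984×10^-5 − 5.709×10^-5 = 2.275×10^-5 K/W
L/(kA) = 2.275×10^-5 ⇒ k = 0.00413/(2.275×10^-5·9.52) = 19.1 W/m·K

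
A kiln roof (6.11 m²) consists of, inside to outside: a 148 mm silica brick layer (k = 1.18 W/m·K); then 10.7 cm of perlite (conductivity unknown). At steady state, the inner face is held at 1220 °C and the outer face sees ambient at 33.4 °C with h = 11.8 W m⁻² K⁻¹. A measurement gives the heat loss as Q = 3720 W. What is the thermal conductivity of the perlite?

k = 0.0615 W/m·K

ΣR = ΔT/Q = |1220 − 33.4|/3720 = 0.3190 K/W
Known resistances:
  R_silica brick = L/(kA) = 0.148/(1.18·6.11) = 0.02053 K/W
  R_conv,out = 1/(hA) = 1/(11.8·6.11) = 0.01387 K/W
R_perlite = ΣR − ΣR_known = 0.3190 − 0.03440 = 0.2846 K/W
L/(kA) = 0.2846 ⇒ k = 0.107/(0.2846·6.11) = 0.0615 W/m·K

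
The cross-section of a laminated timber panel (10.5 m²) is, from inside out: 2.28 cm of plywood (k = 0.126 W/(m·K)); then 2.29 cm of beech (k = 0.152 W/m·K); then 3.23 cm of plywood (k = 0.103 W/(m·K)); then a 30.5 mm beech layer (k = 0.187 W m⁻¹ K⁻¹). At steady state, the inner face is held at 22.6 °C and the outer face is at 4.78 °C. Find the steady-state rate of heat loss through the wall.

Q = 231 W

Resistance network (inner→outer):
  R_plywood = L/(kA) = 0.0228/(0.126·10.5) = 0.01723 K/W
  R_beech = L/(kA) = 0.0229/(0.152·10.5) = 0.01435 K/W
  R_plywood = L/(kA) = 0.0323/(0.103·10.5) = 0.02987 K/W
  R_beech = L/(kA) = 0.0305/(0.187·10.5) = 0.01553 K/W
ΣR = 0.01723 + 0.01435 + 0.02987 + 0.01553 = 0.07698 K/W
Q = ΔT/ΣR = (22.6 °C − 4.78 °C)/0.07698 = 231 W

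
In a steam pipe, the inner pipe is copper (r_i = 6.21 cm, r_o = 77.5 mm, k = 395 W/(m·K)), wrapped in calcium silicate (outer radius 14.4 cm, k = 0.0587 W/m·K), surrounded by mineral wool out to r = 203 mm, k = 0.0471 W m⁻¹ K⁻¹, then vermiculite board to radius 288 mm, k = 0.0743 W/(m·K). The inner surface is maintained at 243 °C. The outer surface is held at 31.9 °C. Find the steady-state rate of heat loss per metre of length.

Q' = 58.8 W/m

Series thermal resistances, inner to outer:
  R'_copper = ln(0.0775/0.0621)/(2πk) = 0.2215/(2π·395) = 8.926×10^-5 m·K/W
  R'_calcium silicate = ln(0.144/0.0775)/(2πk) = 0.6195/(2π·0.0587) = 1.680 m·K/W
  R'_mineral wool = ln(0.203/0.144)/(2πk) = 0.3434/(2π·0.0471) = 1.160 m·K/W
  R'_vermiculite board = ln(0.288/0.203)/(2πk) = 0.3498/(2π·0.0743) = 0.7492 m·K/W
ΣR = 8.926×10^-5 + 1.680 + 1.160 + 0.7492 = 3.589 m·K/W
Q' = ΔT/ΣR = (243 °C − 31.9 °C)/3.589 = 58.8 W/m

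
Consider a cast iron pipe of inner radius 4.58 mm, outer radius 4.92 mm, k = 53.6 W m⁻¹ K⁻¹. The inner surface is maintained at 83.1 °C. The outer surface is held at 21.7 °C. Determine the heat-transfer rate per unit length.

Q' = 2.89×10^5 W/m

Q' = 2πk·ΔT/ln(r₂/r₁) = 2π × 53.6 × 61.4 / ln(0.00492/0.00458) = 2.89×10^5 W/m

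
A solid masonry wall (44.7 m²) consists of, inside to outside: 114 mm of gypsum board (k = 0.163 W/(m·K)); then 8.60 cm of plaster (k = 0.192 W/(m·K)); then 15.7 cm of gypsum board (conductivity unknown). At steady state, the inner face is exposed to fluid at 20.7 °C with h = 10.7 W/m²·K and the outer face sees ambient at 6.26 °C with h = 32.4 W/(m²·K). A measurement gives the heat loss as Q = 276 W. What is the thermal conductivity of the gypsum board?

ΣR = ΔT/Q = |20.7 − 6.26|/276 = 0.05232 K/W
Known resistances:
  R_conv,in = 1/(hA) = 1/(10.7·44.7) = 0.002091 K/W
  R_gypsum board = L/(kA) = 0.114/(0.163·44.7) = 0.01565 K/W
  R_plaster = L/(kA) = 0.0860/(0.192·44.7) = 0.01002 K/W
  R_conv,out = 1/(hA) = 1/(32.4·44.7) = 6.905×10^-4 K/W
R_gypsum board = ΣR − ΣR_known = 0.05232 − 0.02845 = 0.02387 K/W
L/(kA) = 0.02387 ⇒ k = 0.157/(0.02387·44.7) = 0.147 W/m·K

k = 0.147 W/m·K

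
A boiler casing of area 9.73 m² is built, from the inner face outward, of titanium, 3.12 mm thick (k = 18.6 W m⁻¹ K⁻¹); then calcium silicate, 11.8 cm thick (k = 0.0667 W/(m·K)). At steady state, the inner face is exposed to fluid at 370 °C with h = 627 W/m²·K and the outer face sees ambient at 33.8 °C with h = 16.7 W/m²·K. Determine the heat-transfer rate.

Treat each layer as a resistance in series:
  R_conv,in = 1/(hA) = 1/(627·9.73) = 1.639×10^-4 K/W
  R_titanium = L/(kA) = 0.00312/(18.6·9.73) = 1.724×10^-5 K/W
  R_calcium silicate = L/(kA) = 0.118/(0.0667·9.73) = 0.1818 K/W
  R_conv,out = 1/(hA) = 1/(16.7·9.73) = 0.006154 K/W
ΣR = 1.639×10^-4 + 1.724×10^-5 + 0.1818 + 0.006154 = 0.1881 K/W
Q = ΔT/ΣR = (370 °C − 33.8 °C)/0.1881 = 1790 W

Q = 1790 W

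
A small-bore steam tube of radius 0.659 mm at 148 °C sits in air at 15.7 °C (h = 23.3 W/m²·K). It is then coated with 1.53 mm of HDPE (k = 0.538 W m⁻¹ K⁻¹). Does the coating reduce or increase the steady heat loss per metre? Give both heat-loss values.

Critical radius for a cylinder: r_cr = k/h = 0.0231 m = 2.31 cm.
Outer radius after coating: r₂ = 6.59×10^-4 + 0.00153 = 0.002189 m.
Since r₁ < r_cr and r₂ ≤ r_cr, the coating moves toward the maximum at r_cr — heat loss rises.
Bare: R = 1/(2πr₁h) = 10.37 m·K/W; Q = 132.3/10.37 = 12.8 W/m.
Coated: R = R_cond + R_conv = 3.476 m·K/W; Q = 132.3/3.476 = 38.1 W/m.

increases: 12.8 → 38.1 W/m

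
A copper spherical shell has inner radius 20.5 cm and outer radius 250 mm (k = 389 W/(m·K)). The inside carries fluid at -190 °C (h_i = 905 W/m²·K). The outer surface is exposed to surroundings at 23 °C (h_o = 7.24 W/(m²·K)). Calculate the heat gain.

Treat each layer as a resistance in series:
  R_conv,in = 1/(4πr²h) = 1/(4π·0.205²·905) = 0.002092 K/W
  R_copper = (1/0.205 − 1/0.250)/(4πk) = 0.8780/(4π·389) = 1.796×10^-4 K/W
  R_conv,out = 1/(4πr²h) = 1/(4π·0.250²·7.24) = 0.1759 K/W
ΣR = 0.002092 + 1.796×10^-4 + 0.1759 = 0.1782 K/W
Q = ΔT/ΣR = (-190 °C − 23 °C)/0.1782 = -1200 W
(Negative Q ⇒ heat flows inward; heat gain = 1200 W.)

Q = 1200 W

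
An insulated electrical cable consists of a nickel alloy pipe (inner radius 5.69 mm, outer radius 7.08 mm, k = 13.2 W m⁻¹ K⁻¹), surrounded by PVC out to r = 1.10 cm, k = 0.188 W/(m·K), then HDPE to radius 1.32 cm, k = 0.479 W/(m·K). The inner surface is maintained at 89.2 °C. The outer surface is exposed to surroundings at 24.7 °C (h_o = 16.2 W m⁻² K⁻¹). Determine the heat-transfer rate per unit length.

Q' = 54.6 W/m

Treat each layer as a resistance in series:
  R'_nickel alloy = ln(0.00708/0.00569)/(2πk) = 0.2186/(2π·13.2) = 0.002635 m·K/W
  R'_PVC = ln(0.0110/0.00708)/(2πk) = 0.4406/(2π·0.188) = 0.3730 m·K/W
  R'_HDPE = ln(0.0132/0.0110)/(2πk) = 0.1823/(2π·0.479) = 0.06058 m·K/W
  R'_conv,out = 1/(2πr h) = 1/(2π·0.0132·16.2) = 0.7443 m·K/W
ΣR = 0.002635 + 0.3730 + 0.06058 + 0.7443 = 1.181 m·K/W
Q' = ΔT/ΣR = (89.2 °C − 24.7 °C)/1.181 = 54.6 W/m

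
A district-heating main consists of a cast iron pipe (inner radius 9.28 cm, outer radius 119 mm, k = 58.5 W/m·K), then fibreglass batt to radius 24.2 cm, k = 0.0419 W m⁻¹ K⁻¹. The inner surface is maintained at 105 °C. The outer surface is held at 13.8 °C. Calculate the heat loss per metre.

Q' = 33.8 W/m

Treat each layer as a resistance in series:
  R'_cast iron = ln(0.119/0.0928)/(2πk) = 0.2487/(2π·58.5) = 6.765×10^-4 m·K/W
  R'_fibreglass batt = ln(0.242/0.119)/(2πk) = 0.7098/(2π·0.0419) = 2.696 m·K/W
ΣR = 6.765×10^-4 + 2.696 = 2.697 m·K/W
Q' = ΔT/ΣR = (105 °C − 13.8 °C)/2.697 = 33.8 W/m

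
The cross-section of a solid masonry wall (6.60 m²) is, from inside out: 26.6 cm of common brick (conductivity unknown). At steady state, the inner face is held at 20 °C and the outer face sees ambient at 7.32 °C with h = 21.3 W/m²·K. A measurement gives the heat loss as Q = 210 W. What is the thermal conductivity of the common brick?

k = 0.757 W/m·K

ΣR = ΔT/Q = |20 − 7.32|/210 = 0.06038 K/W
Known resistances:
  R_conv,out = 1/(hA) = 1/(21.3·6.60) = 0.007113 K/W
R_common brick = ΣR − ΣR_known = 0.06038 − 0.007113 = 0.05327 K/W
L/(kA) = 0.05327 ⇒ k = 0.266/(0.05327·6.60) = 0.757 W/m·K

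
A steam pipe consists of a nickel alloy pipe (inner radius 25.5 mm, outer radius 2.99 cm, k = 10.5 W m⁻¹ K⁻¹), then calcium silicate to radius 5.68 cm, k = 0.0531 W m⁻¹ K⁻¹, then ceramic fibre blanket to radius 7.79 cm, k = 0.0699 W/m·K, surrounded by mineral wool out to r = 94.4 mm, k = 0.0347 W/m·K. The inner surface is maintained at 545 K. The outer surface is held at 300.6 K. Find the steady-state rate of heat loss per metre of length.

Resistance network (inner→outer):
  R'_nickel alloy = ln(0.0299/0.0255)/(2πk) = 0.1592/(2π·10.5) = 0.002413 m·K/W
  R'_calcium silicate = ln(0.0568/0.0299)/(2πk) = 0.6417/(2π·0.0531) = 1.923 m·K/W
  R'_ceramic fibre blanket = ln(0.0779/0.0568)/(2πk) = 0.3159/(2π·0.0699) = 0.7192 m·K/W
  R'_mineral wool = ln(0.0944/0.0779)/(2πk) = 0.1921/(2π·0.0347) = 0.8812 m·K/W
ΣR = 0.002413 + 1.923 + 0.7192 + 0.8812 = 3.526 m·K/W
Q' = ΔT/ΣR = (545 K − 300.6 K)/3.526 = 69.3 W/m

Q' = 69.3 W/m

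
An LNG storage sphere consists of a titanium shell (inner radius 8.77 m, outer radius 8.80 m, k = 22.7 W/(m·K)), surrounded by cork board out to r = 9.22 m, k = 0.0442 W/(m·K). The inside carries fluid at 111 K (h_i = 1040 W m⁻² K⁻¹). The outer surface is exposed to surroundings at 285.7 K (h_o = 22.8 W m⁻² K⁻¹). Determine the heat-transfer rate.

Q = 18.7 kW

Series thermal resistances, inner to outer:
  R_conv,in = 1/(4πr²h) = 1/(4π·8.77²·1040) = 9.949×10^-7 K/W
  R_titanium = (1/8.77 − 1/8.80)/(4πk) = 3.887×10^-4/(4π·22.7) = 1.363×10^-6 K/W
  R_cork board = (1/8.80 − 1/9.22)/(4πk) = 0.005176/(4π·0.0442) = 0.009320 K/W
  R_conv,out = 1/(4πr²h) = 1/(4π·9.22²·22.8) = 4.106×10^-5 K/W
ΣR = 9.949×10^-7 + 1.363×10^-6 + 0.009320 + 4.106×10^-5 = 0.009363 K/W
Q = ΔT/ΣR = (111 K − 285.7 K)/0.009363 = -18700 W
(Negative Q ⇒ heat flows inward; heat gain = 18700 W.)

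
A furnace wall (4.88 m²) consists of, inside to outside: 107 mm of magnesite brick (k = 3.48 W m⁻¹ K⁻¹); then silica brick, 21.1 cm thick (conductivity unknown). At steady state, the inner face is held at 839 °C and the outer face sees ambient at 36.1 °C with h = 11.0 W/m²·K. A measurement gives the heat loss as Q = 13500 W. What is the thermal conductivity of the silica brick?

ΣR = ΔT/Q = |839 − 36.1|/13500 = 0.05947 K/W
Known resistances:
  R_magnesite brick = L/(kA) = 0.107/(3.48·4.88) = 0.006301 K/W
  R_conv,out = 1/(hA) = 1/(11.0·4.88) = 0.01863 K/W
R_silica brick = ΣR − ΣR_known = 0.05947 − 0.02493 = 0.03454 K/W
L/(kA) = 0.03454 ⇒ k = 0.211/(0.03454·4.88) = 1.25 W/m·K

k = 1.25 W/m·K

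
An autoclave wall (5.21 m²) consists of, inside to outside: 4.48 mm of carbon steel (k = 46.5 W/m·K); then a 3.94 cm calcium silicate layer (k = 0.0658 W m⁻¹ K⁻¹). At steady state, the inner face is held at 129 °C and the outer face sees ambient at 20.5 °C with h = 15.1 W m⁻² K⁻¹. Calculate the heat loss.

Resistance network (inner→outer):
  R_carbon steel = L/(kA) = 0.00448/(46.5·5.21) = 1.849×10^-5 K/W
  R_calcium silicate = L/(kA) = 0.0394/(0.0658·5.21) = 0.1149 K/W
  R_conv,out = 1/(hA) = 1/(15.1·5.21) = 0.01271 K/W
ΣR = 1.849×10^-5 + 0.1149 + 0.01271 = 0.1276 K/W
Q = ΔT/ΣR = (129 °C − 20.5 °C)/0.1276 = 850 W

Q = 850 W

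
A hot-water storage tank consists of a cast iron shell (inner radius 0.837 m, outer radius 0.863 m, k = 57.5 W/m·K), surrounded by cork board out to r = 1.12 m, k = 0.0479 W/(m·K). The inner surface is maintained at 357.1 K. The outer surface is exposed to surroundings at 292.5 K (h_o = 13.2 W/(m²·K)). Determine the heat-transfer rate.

Series thermal resistances, inner to outer:
  R_cast iron = (1/0.837 − 1/0.863)/(4πk) = 0.03599/(4π·57.5) = 4.981×10^-5 K/W
  R_cork board = (1/0.863 − 1/1.12)/(4πk) = 0.2659/(4π·0.0479) = 0.4417 K/W
  R_conv,out = 1/(4πr²h) = 1/(4π·1.12²·13.2) = 0.004806 K/W
ΣR = 4.981×10^-5 + 0.4417 + 0.004806 = 0.4466 K/W
Q = ΔT/ΣR = (357.1 K − 292.5 K)/0.4466 = 145 W

Q = 145 W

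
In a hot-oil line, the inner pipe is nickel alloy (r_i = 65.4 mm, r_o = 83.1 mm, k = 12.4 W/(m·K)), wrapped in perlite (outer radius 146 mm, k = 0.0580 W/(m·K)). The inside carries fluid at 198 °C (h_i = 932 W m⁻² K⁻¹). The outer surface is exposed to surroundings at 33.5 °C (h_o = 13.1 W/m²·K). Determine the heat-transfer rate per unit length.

Treat each layer as a resistance in series:
  R'_conv,in = 1/(2πr h) = 1/(2π·0.0654·932) = 0.002611 m·K/W
  R'_nickel alloy = ln(0.0831/0.0654)/(2πk) = 0.2395/(2π·12.4) = 0.003074 m·K/W
  R'_perlite = ln(0.146/0.0831)/(2πk) = 0.5636/(2π·0.0580) = 1.546 m·K/W
  R'_conv,out = 1/(2πr h) = 1/(2π·0.146·13.1) = 0.08321 m·K/W
ΣR = 0.002611 + 0.003074 + 1.546 + 0.08321 = 1.635 m·K/W
Q' = ΔT/ΣR = (198 °C − 33.5 °C)/1.635 = 101 W/m

Q' = 101 W/m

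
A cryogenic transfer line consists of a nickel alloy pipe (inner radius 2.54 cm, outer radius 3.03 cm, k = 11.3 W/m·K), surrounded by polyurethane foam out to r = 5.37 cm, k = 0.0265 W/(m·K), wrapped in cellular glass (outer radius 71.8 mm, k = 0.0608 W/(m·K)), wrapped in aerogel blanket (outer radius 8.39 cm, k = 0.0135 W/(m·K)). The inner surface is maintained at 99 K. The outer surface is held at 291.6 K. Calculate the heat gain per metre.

Series thermal resistances, inner to outer:
  R'_nickel alloy = ln(0.0303/0.0254)/(2πk) = 0.1764/(2π·11.3) = 0.002484 m·K/W
  R'_polyurethane foam = ln(0.0537/0.0303)/(2πk) = 0.5723/(2π·0.0265) = 3.437 m·K/W
  R'_cellular glass = ln(0.0718/0.0537)/(2πk) = 0.2905/(2π·0.0608) = 0.7604 m·K/W
  R'_aerogel blanket = ln(0.0839/0.0718)/(2πk) = 0.1557/(2π·0.0135) = 1.836 m·K/W
ΣR = 0.002484 + 3.437 + 0.7604 + 1.836 = 6.036 m·K/W
Q' = ΔT/ΣR = (99 K − 291.6 K)/6.036 = -31.9 W/m
(Negative Q' ⇒ heat flows inward; heat gain = 31.9 W/m.)

Q' = 31.9 W/m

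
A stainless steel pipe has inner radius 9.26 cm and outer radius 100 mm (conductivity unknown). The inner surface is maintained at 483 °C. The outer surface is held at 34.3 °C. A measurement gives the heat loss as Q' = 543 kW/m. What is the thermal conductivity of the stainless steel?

k = 14.8 W/m·K

ΣR = ΔT/Q' = |483 − 34.3|/5.43×10^5 = 8.263×10^-4 m·K/W
ln(r₂/r₁)/(2πk) = 8.263×10^-4 ⇒ k = 0.07688/(2π·8.263×10^-4) = 14.8 W/m·K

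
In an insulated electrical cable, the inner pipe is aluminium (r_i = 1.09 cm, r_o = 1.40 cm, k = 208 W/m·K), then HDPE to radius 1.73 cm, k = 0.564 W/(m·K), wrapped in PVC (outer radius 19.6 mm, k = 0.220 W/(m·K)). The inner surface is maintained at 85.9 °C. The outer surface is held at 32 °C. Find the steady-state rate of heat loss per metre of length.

Q' = 359 W/m

Treat each layer as a resistance in series:
  R'_aluminium = ln(0.0140/0.0109)/(2πk) = 0.2503/(2π·208) = 1.915×10^-4 m·K/W
  R'_HDPE = ln(0.0173/0.0140)/(2πk) = 0.2116/(2π·0.564) = 0.05973 m·K/W
  R'_PVC = ln(0.0196/0.0173)/(2πk) = 0.1248/(2π·0.220) = 0.09030 m·K/W
ΣR = 1.915×10^-4 + 0.05973 + 0.09030 = 0.1502 m·K/W
Q' = ΔT/ΣR = (85.9 °C − 32 °C)/0.1502 = 359 W/m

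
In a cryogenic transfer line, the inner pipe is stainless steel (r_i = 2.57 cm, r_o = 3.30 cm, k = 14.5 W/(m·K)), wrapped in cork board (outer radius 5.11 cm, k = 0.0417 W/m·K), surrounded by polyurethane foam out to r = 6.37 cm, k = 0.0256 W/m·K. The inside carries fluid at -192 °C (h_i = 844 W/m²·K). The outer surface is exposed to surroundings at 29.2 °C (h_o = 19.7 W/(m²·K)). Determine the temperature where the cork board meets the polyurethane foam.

Treat each layer as a resistance in series:
  R'_conv,in = 1/(2πr h) = 1/(2π·0.0257·844) = 0.007337 m·K/W
  R'_stainless steel = ln(0.0330/0.0257)/(2πk) = 0.2500/(2π·14.5) = 0.002744 m·K/W
  R'_cork board = ln(0.0511/0.0330)/(2πk) = 0.4373/(2π·0.0417) = 1.669 m·K/W
  R'_polyurethane foam = ln(0.0637/0.0511)/(2πk) = 0.2204/(2π·0.0256) = 1.370 m·K/W
  R'_conv,out = 1/(2πr h) = 1/(2π·0.0637·19.7) = 0.1268 m·K/W
ΣR = 0.007337 + 0.002744 + 1.669 + 1.370 + 0.1268 = 3.176 m·K/W
Q' = ΔT/ΣR = (-192 °C − 29.2 °C)/3.176 = -69.65 W/m
From the inner boundary to the cork board/polyurethane foam interface, ΣR_partial = 1.679 m·K/W.
T_interface = T_in − Q'·ΣR_partial = -192 °C − (-69.65)(1.679) = -75.1 °C

T = -75.1 °C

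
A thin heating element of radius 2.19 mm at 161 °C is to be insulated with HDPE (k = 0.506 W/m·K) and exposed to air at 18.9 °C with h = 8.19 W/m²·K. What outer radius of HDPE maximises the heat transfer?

r_cr = 6.18 cm

For a cylinder, r_cr = k_ins/h = 0.506/8.19 = 0.0618 m = 6.18 cm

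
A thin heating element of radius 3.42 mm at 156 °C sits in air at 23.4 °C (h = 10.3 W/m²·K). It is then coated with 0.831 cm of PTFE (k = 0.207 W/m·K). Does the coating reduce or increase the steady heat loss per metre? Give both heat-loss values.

Critical radius for a cylinder: r_cr = k/h = 0.0201 m = 2.01 cm.
Outer radius after coating: r₂ = 0.00342 + 0.00831 = 0.01173 m.
Since r₁ < r_cr and r₂ ≤ r_cr, the coating moves toward the maximum at r_cr — heat loss rises.
Bare: R = 1/(2πr₁h) = 4.518 m·K/W; Q = 132.6/4.518 = 29.3 W/m.
Coated: R = R_cond + R_conv = 2.265 m·K/W; Q = 132.6/2.265 = 58.5 W/m.

increases: 29.3 → 58.5 W/m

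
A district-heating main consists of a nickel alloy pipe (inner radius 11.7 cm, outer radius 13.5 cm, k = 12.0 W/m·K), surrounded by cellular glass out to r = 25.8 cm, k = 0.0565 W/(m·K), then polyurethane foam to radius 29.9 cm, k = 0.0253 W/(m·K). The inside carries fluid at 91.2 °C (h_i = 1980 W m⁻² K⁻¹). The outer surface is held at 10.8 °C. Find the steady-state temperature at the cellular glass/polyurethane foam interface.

Series thermal resistances, inner to outer:
  R'_conv,in = 1/(2πr h) = 1/(2π·0.117·1980) = 6.870×10^-4 m·K/W
  R'_nickel alloy = ln(0.135/0.117)/(2πk) = 0.1431/(2π·12.0) = 0.001898 m·K/W
  R'_cellular glass = ln(0.258/0.135)/(2πk) = 0.6477/(2π·0.0565) = 1.824 m·K/W
  R'_polyurethane foam = ln(0.299/0.258)/(2πk) = 0.1475/(2π·0.0253) = 0.9278 m·K/W
ΣR = 6.870×10^-4 + 0.001898 + 1.824 + 0.9278 = 2.754 m·K/W
Q' = ΔT/ΣR = (91.2 °C − 10.8 °C)/2.754 = 29.19 W/m
From the inner boundary to the cellular glass/polyurethane foam interface, ΣR_partial = 1.827 m·K/W.
T_interface = T_in − Q'·ΣR_partial = 91.2 °C − (29.19)(1.827) = 37.9 °C

T = 37.9 °C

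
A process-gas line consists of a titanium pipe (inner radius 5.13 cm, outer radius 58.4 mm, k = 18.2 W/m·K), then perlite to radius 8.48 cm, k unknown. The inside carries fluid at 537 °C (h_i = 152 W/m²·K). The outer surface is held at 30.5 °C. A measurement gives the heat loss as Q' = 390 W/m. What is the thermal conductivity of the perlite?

ΣR = ΔT/Q' = |537 − 30.5|/390 = 1.299 m·K/W
Known resistances:
  R'_conv,in = 1/(2πr h) = 1/(2π·0.0513·152) = 0.02041 m·K/W
  R'_titanium = ln(0.0584/0.0513)/(2πk) = 0.1296/(2π·18.2) = 0.001134 m·K/W
R_perlite = ΣR − ΣR_known = 1.299 − 0.02154 = 1.277 m·K/W
ln(r₂/r₁)/(2πk) = 1.277 ⇒ k = 0.3730/(2π·1.277) = 0.0465 W/m·K

k = 0.0465 W/m·K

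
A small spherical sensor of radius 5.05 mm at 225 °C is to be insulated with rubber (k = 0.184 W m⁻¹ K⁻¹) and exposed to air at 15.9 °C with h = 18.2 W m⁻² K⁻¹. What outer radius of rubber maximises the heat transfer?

r_cr = 2.02 cm

For a sphere, r_cr = 2k_ins/h = 2·0.184/18.2 = 0.0202 m = 2.02 cm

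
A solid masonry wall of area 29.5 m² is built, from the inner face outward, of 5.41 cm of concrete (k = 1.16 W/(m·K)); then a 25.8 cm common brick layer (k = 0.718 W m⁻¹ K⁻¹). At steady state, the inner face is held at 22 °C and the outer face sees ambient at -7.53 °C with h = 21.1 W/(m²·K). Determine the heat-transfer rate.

Series thermal resistances, inner to outer:
  R_concrete = L/(kA) = 0.0541/(1.16·29.5) = 0.001581 K/W
  R_common brick = L/(kA) = 0.258/(0.718·29.5) = 0.01218 K/W
  R_conv,out = 1/(hA) = 1/(21.1·29.5) = 0.001607 K/W
ΣR = 0.001581 + 0.01218 + 0.001607 = 0.01537 K/W
Q = ΔT/ΣR = (22 °C − -7.53 °C)/0.01537 = 1920 W

Q = 1920 W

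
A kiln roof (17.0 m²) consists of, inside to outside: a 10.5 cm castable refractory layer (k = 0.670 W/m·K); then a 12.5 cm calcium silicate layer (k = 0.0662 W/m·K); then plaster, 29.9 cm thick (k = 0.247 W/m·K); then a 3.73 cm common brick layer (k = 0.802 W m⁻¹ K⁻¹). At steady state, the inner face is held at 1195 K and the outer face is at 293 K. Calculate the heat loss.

Q = 4.64 kW

Series thermal resistances, inner to outer:
  R_castable refractory = L/(kA) = 0.105/(0.670·17.0) = 0.009219 K/W
  R_calcium silicate = L/(kA) = 0.125/(0.0662·17.0) = 0.1111 K/W
  R_plaster = L/(kA) = 0.299/(0.247·17.0) = 0.07121 K/W
  R_common brick = L/(kA) = 0.0373/(0.802·17.0) = 0.002736 K/W
ΣR = 0.009219 + 0.1111 + 0.07121 + 0.002736 = 0.1943 K/W
Q = ΔT/ΣR = (1195 K − 293 K)/0.1943 = 4640 W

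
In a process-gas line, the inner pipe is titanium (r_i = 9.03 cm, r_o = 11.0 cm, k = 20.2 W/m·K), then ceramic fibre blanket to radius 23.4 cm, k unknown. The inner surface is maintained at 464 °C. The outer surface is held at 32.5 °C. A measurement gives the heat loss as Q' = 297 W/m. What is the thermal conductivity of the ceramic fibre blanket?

k = 0.0828 W/m·K

ΣR = ΔT/Q' = |464 − 32.5|/297 = 1.453 m·K/W
Known resistances:
  R'_titanium = ln(0.110/0.0903)/(2πk) = 0.1973/(2π·20.2) = 0.001555 m·K/W
R_ceramic fibre blanket = ΣR − ΣR_known = 1.453 − 0.001555 = 1.451 m·K/W
ln(r₂/r₁)/(2πk) = 1.451 ⇒ k = 0.7548/(2π·1.451) = 0.0828 W/m·K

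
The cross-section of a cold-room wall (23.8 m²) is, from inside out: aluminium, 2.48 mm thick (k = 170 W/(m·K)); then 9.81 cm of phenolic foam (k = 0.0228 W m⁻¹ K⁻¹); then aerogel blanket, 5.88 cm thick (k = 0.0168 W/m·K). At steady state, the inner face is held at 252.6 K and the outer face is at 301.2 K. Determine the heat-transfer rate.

Series thermal resistances, inner to outer:
  R_aluminium = L/(kA) = 0.00248/(170·23.8) = 6.130×10^-7 K/W
  R_phenolic foam = L/(kA) = 0.0981/(0.0228·23.8) = 0.1808 K/W
  R_aerogel blanket = L/(kA) = 0.0588/(0.0168·23.8) = 0.1471 K/W
ΣR = 6.130×10^-7 + 0.1808 + 0.1471 = 0.3279 K/W
Q = ΔT/ΣR = (252.6 K − 301.2 K)/0.3279 = -148 W
(Negative Q ⇒ heat flows inward; heat gain = 148 W.)

Q = 148 W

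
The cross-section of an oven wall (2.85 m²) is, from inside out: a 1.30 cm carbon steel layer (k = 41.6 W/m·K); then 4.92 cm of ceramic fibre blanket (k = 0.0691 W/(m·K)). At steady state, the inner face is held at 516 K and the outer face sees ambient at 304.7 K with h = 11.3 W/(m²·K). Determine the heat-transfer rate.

Q = 752 W

Resistance network (inner→outer):
  R_carbon steel = L/(kA) = 0.0130/(41.6·2.85) = 1.096×10^-4 K/W
  R_ceramic fibre blanket = L/(kA) = 0.0492/(0.0691·2.85) = 0.2498 K/W
  R_conv,out = 1/(hA) = 1/(11.3·2.85) = 0.03105 K/W
ΣR = 1.096×10^-4 + 0.2498 + 0.03105 = 0.2810 K/W
Q = ΔT/ΣR = (516 K − 304.7 K)/0.2810 = 752 W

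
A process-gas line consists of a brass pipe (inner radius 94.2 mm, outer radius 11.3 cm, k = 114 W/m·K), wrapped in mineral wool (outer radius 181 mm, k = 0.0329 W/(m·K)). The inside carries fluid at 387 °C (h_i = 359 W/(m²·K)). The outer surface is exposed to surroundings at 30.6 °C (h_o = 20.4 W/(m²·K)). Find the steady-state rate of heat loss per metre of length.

Q' = 153 W/m

Treat each layer as a resistance in series:
  R'_conv,in = 1/(2πr h) = 1/(2π·0.0942·359) = 0.004706 m·K/W
  R'_brass = ln(0.113/0.0942)/(2πk) = 0.1820/(2π·114) = 2.540×10^-4 m·K/W
  R'_mineral wool = ln(0.181/0.113)/(2πk) = 0.4711/(2π·0.0329) = 2.279 m·K/W
  R'_conv,out = 1/(2πr h) = 1/(2π·0.181·20.4) = 0.04310 m·K/W
ΣR = 0.004706 + 2.540×10^-4 + 2.279 + 0.04310 = 2.327 m·K/W
Q' = ΔT/ΣR = (387 °C − 30.6 °C)/2.327 = 153 W/m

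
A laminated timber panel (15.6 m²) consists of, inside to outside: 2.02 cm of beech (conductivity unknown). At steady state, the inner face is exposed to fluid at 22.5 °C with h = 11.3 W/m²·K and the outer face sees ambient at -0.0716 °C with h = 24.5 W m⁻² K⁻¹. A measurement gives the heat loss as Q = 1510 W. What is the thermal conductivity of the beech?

k = 0.194 W/m·K

ΣR = ΔT/Q = |22.5 − -0.0716|/1510 = 0.01495 K/W
Known resistances:
  R_conv,in = 1/(hA) = 1/(11.3·15.6) = 0.005673 K/W
  R_conv,out = 1/(hA) = 1/(24.5·15.6) = 0.002616 K/W
R_beech = ΣR − ΣR_known = 0.01495 − 0.008289 = 0.006661 K/W
L/(kA) = 0.006661 ⇒ k = 0.0202/(0.006661·15.6) = 0.194 W/m·K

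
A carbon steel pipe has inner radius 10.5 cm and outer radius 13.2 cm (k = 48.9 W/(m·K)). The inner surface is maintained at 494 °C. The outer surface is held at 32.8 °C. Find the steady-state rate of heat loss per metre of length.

Q' = 619 kW/m

Q' = 2πk·ΔT/ln(r₂/r₁) = 2π × 48.9 × 461.2 / ln(0.132/0.105) = 6.19×10^5 W/m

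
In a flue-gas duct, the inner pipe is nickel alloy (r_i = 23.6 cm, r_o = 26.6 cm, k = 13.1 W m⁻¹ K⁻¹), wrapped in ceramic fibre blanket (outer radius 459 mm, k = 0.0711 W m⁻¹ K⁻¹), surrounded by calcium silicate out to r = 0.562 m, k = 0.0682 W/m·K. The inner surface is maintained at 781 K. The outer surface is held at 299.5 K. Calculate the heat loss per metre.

Q' = 284 W/m

Treat each layer as a resistance in series:
  R'_nickel alloy = ln(0.266/0.236)/(2πk) = 0.1197/(2π·13.1) = 0.001454 m·K/W
  R'_ceramic fibre blanket = ln(0.459/0.266)/(2πk) = 0.5456/(2π·0.0711) = 1.221 m·K/W
  R'_calcium silicate = ln(0.562/0.459)/(2πk) = 0.2025/(2π·0.0682) = 0.4725 m·K/W
ΣR = 0.001454 + 1.221 + 0.4725 = 1.695 m·K/W
Q' = ΔT/ΣR = (781 K − 299.5 K)/1.695 = 284 W/m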